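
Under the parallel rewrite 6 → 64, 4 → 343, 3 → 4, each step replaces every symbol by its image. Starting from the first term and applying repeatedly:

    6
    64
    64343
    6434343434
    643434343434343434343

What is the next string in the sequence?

643434343434343434343434343434343434343434

Replace each of the 21 characters of 643434343434343434343 in place — 64 343 4 343 4 343 4 343 4 343 4 343 4 343 4 343 4 343 4 343 4 — and concatenate.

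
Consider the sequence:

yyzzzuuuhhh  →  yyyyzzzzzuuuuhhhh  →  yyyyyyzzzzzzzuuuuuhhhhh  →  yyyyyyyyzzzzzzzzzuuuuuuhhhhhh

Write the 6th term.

Term n consists of 2n y's, followed by 2n+1 z's, followed by n+2 u's, followed by n+2 h's (n = 1, 2, …).
For term 6, n = 6, so the run lengths are 12, 13, 8, 8.

yyyyyyyyyyyyzzzzzzzzzzzzzuuuuuuuuhhhhhhhh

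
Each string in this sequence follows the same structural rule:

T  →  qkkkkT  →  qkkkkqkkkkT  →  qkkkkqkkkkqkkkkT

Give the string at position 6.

The strings grow by a fixed prefix qkkkk each time.
From qkkkkqkkkkqkkkkT, 2 further steps: qkkkkqkkkkqkkkkT → qkkkkqkkkkqkkkkqkkkkT → (answer).

qkkkkqkkkkqkkkkqkkkkqkkkkT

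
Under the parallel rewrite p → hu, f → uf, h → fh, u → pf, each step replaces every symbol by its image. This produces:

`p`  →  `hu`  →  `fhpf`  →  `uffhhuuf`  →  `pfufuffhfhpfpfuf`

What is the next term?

Rewriting the 16 symbols of pfufuffhfhpfpfuf one by one yields hu uf pf uf pf uf uf fh uf fh hu uf hu uf pf uf; concatenated:

huufpfufpfufuffhuffhhuufhuufpfuf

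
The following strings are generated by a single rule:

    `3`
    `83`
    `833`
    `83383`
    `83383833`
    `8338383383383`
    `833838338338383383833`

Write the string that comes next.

8338383383383833838338338383383383

From term 3 onward, concatenate the last term with the second-to-last: 83·3 = 833, 833·83 = 83383, …
The next term joins 833838338338383383833 and 8338383383383.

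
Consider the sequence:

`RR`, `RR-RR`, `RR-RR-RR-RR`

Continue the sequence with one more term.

Each string is two copies of the previous one joined by '-'.
Doubling RR-RR-RR-RR with '-' between the halves:

RR-RR-RR-RR-RR-RR-RR-RR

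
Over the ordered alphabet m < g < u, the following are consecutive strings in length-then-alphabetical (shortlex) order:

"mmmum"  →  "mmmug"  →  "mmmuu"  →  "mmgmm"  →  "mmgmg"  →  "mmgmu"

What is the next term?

mmggm

The successor of mmgmu increments the rightmost position that isn't already u and resets every position after it to m.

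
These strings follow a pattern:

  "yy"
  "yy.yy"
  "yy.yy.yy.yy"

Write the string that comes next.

s(k+1) = s(k)·.·s(k) — each term doubles the last with '.' between the halves.
So the next term is two copies of yy.yy.yy.yy with '.' between the halves.

yy.yy.yy.yy.yy.yy.yy.yy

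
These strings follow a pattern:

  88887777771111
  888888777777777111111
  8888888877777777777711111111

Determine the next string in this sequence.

88888888887777777777777771111111111

Term n consists of 2n 8's, followed by 3n 7's, followed by 2n 1's, where the shown terms are n = 2, 3, 4.
For the next term, n = 5, so the run lengths are 10, 15, 10.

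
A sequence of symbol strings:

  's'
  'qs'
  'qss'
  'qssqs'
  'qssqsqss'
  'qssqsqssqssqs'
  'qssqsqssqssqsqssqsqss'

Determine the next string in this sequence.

Each term (from the third on) is the previous term followed by the one before it: term 3 = qs·s = qss.
Continuing: qssqsqssqssqsqssqsqss · qssqsqssqssqs gives term 8.

qssqsqssqssqsqssqsqssqssqsqssqssqs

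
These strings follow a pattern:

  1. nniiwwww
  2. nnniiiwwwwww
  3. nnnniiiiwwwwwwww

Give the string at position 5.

Term n consists of n n's, followed by n i's, followed by 2n w's, where the shown terms are n = 2, 3, 4.
At n = 6 the blocks have lengths 6, 6, 12.

nnnnnniiiiiiwwwwwwwwwwww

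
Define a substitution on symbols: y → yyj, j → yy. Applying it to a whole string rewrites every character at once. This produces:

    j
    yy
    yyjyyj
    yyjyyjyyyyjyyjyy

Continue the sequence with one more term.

yyjyyjyyyyjyyjyyyyjyyjyyjyyjyyyyjyyjyyyyjyyj

Applying the rule to each of the 16 symbols of yyjyyjyyyyjyyjyy gives the pieces yyj yyj yy yyj yyj yy yyj yyj yyj yyj yy yyj yyj yy yyj yyj, which concatenate to the answer.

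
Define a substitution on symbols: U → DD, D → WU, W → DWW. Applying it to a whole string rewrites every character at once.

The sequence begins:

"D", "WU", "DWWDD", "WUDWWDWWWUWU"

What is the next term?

DWWDDWUDWWDWWWUDWWDWWDWWDDDWWDD

Expanding WUDWWDWWWUWU: W→DWW, U→DD, D→WU, W→DWW, W→DWW, D→WU, W→DWW, W→DWW, W→DWW, U→DD, W→DWW, U→DD. Concatenated: DWW DD WU DWW DWW WU DWW DWW DWW DD DWW DD.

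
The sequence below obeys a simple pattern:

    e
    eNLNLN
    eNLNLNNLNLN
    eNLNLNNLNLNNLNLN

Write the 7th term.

eNLNLNNLNLNNLNLNNLNLNNLNLNNLNLN

Every step adds NLNLN to the end: s(k+1) = s(k)·NLNLN.
From eNLNLNNLNLNNLNLN, 3 further steps: eNLNLNNLNLNNLNLN → eNLNLNNLNLNNLNLNNLNLN → eNLNLNNLNLNNLNLNNLNLNNLNLN → (answer).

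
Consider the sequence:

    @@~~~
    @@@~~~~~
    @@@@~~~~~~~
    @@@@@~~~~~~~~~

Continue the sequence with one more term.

Each string has the form @^{n} ~^{2n-1}, where the shown terms are n = 2, 3, 4, 5.
At n = 6 the blocks have lengths 6, 11.

@@@@@@~~~~~~~~~~~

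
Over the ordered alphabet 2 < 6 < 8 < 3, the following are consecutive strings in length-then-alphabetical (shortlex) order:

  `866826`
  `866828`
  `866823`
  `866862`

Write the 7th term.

866863

Continuing the enumeration 3 steps past 866862: 866862 → 866866 → 866868 → (answer).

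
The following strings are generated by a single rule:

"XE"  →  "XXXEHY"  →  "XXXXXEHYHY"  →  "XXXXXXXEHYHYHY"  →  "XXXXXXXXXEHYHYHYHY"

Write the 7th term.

Each term wraps the previous one in XX on the left and HY on the right.
From XXXXXXXXXEHYHYHYHY, 2 further steps: XXXXXXXXXEHYHYHYHY → XXXXXXXXXXXEHYHYHYHYHY → (answer).

XXXXXXXXXXXXXEHYHYHYHYHYHY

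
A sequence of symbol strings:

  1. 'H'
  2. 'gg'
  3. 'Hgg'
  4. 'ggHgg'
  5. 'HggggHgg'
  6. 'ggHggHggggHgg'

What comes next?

HggggHggggHggHggggHgg

From term 3 onward, concatenate the second-to-last term with the last: H·gg = Hgg, gg·Hgg = ggHgg, …
The next term joins HggggHgg and ggHggHggggHgg.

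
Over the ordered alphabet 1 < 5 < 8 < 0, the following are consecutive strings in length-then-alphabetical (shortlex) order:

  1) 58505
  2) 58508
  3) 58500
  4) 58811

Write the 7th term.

58810

Advancing 3 positions from 58811 through 58811 → 58815 → 58818 reaches term 7.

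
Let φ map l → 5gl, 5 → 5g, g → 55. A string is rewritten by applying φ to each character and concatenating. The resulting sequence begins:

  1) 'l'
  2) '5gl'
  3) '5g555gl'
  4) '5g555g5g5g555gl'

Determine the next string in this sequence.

Applying the rule to each of the 15 symbols of 5g555g5g5g555gl gives the pieces 5g 55 5g 5g 5g 55 5g 55 5g 55 5g 5g 5g 55 5gl, which concatenate to the answer.

5g555g5g5g555g555g555g5g5g555gl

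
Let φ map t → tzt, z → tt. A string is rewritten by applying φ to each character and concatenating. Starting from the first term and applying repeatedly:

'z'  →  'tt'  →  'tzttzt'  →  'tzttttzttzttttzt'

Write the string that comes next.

tzttttzttzttzttzttttzttzttttzttzttzttzttttzt

Applying the rule to each of the 16 symbols of tzttttzttzttttzt gives the pieces tzt tt tzt tzt tzt tzt tt tzt tzt tt tzt tzt tzt tzt tt tzt, which concatenate to the answer.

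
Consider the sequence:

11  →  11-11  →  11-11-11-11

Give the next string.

Each string is two copies of the previous one joined by '-'.
Doubling 11-11-11-11 with '-' between the halves:

11-11-11-11-11-11-11-11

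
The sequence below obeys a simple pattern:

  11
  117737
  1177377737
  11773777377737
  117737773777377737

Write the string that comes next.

1177377737773777377737

Each term is the previous one with 7737 appended.
One more step from 117737773777377737 gives the answer.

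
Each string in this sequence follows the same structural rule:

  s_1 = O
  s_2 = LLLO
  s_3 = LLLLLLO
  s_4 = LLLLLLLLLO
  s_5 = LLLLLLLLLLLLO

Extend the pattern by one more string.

Every step adds LLL at the front: s(k+1) = LLL·s(k).
Applying this once more to LLLLLLLLLLLLO:

LLLLLLLLLLLLLLLO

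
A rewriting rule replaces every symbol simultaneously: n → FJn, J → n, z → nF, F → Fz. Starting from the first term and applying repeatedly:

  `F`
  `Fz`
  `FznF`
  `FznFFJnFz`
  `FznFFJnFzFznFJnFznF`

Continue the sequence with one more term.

Applying the rule to each of the 19 symbols of FznFFJnFzFznFJnFznF gives the pieces Fz nF FJn Fz Fz n FJn Fz nF Fz nF FJn Fz n FJn Fz nF FJn Fz, which concatenate to the answer.

FznFFJnFzFznFJnFznFFznFFJnFznFJnFznFFJnFz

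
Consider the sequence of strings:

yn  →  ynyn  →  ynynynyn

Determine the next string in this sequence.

Every step duplicates the string.
One more doubling of ynynynyn gives the answer.

ynynynynynynynyn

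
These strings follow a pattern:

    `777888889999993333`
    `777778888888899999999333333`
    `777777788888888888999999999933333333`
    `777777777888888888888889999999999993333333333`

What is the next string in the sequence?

Reading off run lengths: 7 runs 3, 5, 7, 9; 8 runs 5, 8, 11, 14; 9 runs 6, 8, 10, 12; 3 runs 4, 6, 8, 10 — each is linear in n, where the shown terms are n = 2, 3, 4, 5.
At n = 6 the blocks have lengths 11, 17, 14, 12.

777777777778888888888888888899999999999999333333333333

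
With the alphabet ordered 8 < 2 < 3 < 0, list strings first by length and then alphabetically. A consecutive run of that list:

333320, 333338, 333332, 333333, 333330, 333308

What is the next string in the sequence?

The successor of 333308 increments the rightmost position that isn't already 0 and resets every position after it to 8.

333302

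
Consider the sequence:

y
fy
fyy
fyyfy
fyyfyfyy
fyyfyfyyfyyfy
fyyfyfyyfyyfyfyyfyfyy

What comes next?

This is a Fibonacci-style word recurrence s(k) = s(k−1)·s(k−2): e.g. fy·y = fyy.
Continuing: fyyfyfyyfyyfyfyyfyfyy · fyyfyfyyfyyfy gives term 8.

fyyfyfyyfyyfyfyyfyfyyfyyfyfyyfyyfy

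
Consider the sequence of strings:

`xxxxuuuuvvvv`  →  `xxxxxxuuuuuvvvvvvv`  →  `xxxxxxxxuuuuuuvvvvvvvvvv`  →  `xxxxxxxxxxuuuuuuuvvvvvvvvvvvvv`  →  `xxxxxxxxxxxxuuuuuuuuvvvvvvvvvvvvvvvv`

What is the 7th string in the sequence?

xxxxxxxxxxxxxxxxuuuuuuuuuuvvvvvvvvvvvvvvvvvvvvvv

Reading off run lengths: x runs 4, 6, 8, 10, 12; u runs 4, 5, 6, 7, 8; v runs 4, 7, 10, 13, 16 — each is linear in n, where the shown terms are n = 2, 3, 4, 5, 6.
Setting n = 8 gives 16, 10, 22 characters in each block.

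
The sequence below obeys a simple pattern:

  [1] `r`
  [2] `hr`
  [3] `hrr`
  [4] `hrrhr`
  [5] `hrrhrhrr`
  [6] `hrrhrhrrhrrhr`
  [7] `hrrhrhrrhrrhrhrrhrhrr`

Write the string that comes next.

hrrhrhrrhrrhrhrrhrhrrhrrhrhrrhrrhr

From term 3 onward, concatenate the last term with the second-to-last: hr·r = hrr, hrr·hr = hrrhr, …
So term 8 is hrrhrhrrhrrhrhrrhrhrr·hrrhrhrrhrrhr.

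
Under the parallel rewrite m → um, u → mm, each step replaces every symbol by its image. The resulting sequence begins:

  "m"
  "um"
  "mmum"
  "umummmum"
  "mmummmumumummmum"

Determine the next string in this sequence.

Rewriting the 16 symbols of mmummmumumummmum one by one yields um um mm um um um mm um mm um mm um um um mm um; concatenated:

umummmumumummmummmummmumumummmum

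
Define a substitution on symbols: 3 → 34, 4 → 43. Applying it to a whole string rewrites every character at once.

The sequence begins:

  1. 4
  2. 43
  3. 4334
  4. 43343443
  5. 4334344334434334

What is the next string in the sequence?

43343443344343343443433443343443

Applying the rule to each of the 16 symbols of 4334344334434334 gives the pieces 43 34 34 43 34 43 43 34 34 43 43 34 43 34 34 43, which concatenate to the answer.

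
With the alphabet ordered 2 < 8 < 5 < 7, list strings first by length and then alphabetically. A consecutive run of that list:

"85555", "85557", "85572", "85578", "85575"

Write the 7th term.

Advancing 2 positions from 85575 through 85575 → 85577 reaches term 7.

85722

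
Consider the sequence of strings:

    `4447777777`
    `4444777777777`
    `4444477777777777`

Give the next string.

Term n consists of n 4's, followed by 2n+1 7's, where the shown terms are n = 3, 4, 5.
At n = 6 the blocks have lengths 6, 13.

4444447777777777777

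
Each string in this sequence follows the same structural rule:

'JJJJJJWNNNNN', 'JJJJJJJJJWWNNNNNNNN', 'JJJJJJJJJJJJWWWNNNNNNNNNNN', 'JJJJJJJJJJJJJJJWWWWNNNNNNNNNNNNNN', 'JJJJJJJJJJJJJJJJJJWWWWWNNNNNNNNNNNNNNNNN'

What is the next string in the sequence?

Reading off run lengths: J runs 6, 9, 12, 15, 18; W runs 1, 2, 3, 4, 5; N runs 5, 8, 11, 14, 17 — each is linear in n (n = 1, 2, …).
For the next term, n = 6, so the run lengths are 21, 6, 20.

JJJJJJJJJJJJJJJJJJJJJWWWWWWNNNNNNNNNNNNNNNNNNNN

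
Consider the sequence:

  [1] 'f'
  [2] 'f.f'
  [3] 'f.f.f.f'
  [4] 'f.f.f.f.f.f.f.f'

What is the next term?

f.f.f.f.f.f.f.f.f.f.f.f.f.f.f.f

Each string is two copies of the previous one joined by '.'.
So the next term is two copies of f.f.f.f.f.f.f.f with '.' between the halves.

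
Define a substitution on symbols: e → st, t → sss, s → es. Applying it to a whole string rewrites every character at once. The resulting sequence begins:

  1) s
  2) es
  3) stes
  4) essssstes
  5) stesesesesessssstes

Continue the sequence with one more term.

essssstesstesstesstesstesesesesessssstes

φ(stesesesesessssstes) expands symbol-by-symbol to es sss st es st es st es st es st es es es es es sss st es; joining the 19 pieces gives the next term.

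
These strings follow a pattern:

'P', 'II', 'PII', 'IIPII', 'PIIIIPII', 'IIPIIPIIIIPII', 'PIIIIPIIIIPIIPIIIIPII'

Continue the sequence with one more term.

Each term (from the third on) is the two preceding terms concatenated in order: term 3 = P·II = PII.
Continuing: IIPIIPIIIIPII · PIIIIPIIIIPIIPIIIIPII gives term 8.

IIPIIPIIIIPIIPIIIIPIIIIPIIPIIIIPII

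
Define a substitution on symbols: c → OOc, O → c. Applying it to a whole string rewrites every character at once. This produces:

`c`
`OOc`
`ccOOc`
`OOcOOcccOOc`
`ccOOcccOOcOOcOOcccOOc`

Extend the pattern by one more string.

Replace each of the 21 characters of ccOOcccOOcOOcOOcccOOc in place — OOc OOc c c OOc OOc OOc c c OOc c c OOc c c OOc OOc OOc c c OOc — and concatenate.

OOcOOcccOOcOOcOOcccOOcccOOcccOOcOOcOOcccOOc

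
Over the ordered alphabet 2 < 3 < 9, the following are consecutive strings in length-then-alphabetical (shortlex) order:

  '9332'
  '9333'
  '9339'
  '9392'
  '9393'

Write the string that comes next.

Find the rightmost character of 9393 below 9, bump it to the next letter, and reset everything to its right to 2.

9399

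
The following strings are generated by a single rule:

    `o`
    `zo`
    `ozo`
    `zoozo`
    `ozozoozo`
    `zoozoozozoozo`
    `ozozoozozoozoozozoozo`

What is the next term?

zoozoozozoozoozozoozozoozoozozoozo

This is a Fibonacci-style word recurrence s(k) = s(k−2)·s(k−1): e.g. o·zo = ozo.
The next term joins zoozoozozoozo and ozozoozozoozoozozoozo.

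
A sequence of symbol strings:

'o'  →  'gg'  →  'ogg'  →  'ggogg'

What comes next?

From term 3 onward, concatenate the second-to-last term with the last: o·gg = ogg, gg·ogg = ggogg, …
The next term joins ogg and ggogg.

oggggogg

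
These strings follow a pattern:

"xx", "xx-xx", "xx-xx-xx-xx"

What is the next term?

Each string is two copies of the previous one joined by '-'.
One more doubling of xx-xx-xx-xx gives the answer.

xx-xx-xx-xx-xx-xx-xx-xx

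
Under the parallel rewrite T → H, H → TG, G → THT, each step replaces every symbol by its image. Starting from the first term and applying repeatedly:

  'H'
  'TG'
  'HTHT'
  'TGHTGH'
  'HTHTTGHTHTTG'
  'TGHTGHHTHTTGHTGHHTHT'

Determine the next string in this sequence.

HTHTTGHTHTTGTGHTGHHTHTTGHTHTTGTGHTGH

Applying the rule to each of the 20 symbols of TGHTGHHTHTTGHTGHHTHT gives the pieces H THT TG H THT TG TG H TG H H THT TG H THT TG TG H TG H, which concatenate to the answer.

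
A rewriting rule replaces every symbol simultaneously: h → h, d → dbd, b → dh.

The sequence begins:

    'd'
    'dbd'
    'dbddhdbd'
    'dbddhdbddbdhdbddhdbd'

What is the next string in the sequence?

Applying the rule to each of the 20 symbols of dbddhdbddbdhdbddhdbd gives the pieces dbd dh dbd dbd h dbd dh dbd dbd dh dbd h dbd dh dbd dbd h dbd dh dbd, which concatenate to the answer.

dbddhdbddbdhdbddhdbddbddhdbdhdbddhdbddbdhdbddhdbd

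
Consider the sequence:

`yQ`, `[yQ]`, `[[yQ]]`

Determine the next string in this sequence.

[[[yQ]]]

s(k+1) = [·s(k)·], so each term gains [ as a prefix and ] as a suffix.
So the next term is [·[[yQ]]·].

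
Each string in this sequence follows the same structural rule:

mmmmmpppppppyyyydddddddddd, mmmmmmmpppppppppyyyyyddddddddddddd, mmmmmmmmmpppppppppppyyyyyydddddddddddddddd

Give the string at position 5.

Reading off run lengths: m runs 5, 7, 9; p runs 7, 9, 11; y runs 4, 5, 6; d runs 10, 13, 16 — each is linear in n, where the shown terms are n = 3, 4, 5.
Setting n = 7 gives 13, 15, 8, 22 characters in each block.

mmmmmmmmmmmmmpppppppppppppppyyyyyyyydddddddddddddddddddddd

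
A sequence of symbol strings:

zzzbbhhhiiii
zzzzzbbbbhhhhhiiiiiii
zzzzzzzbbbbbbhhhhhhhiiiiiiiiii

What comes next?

Each string has the form z^{2n+1} b^{2n} h^{2n+1} i^{3n+1} (n = 1, 2, …).
At n = 4 the blocks have lengths 9, 8, 9, 13.

zzzzzzzzzbbbbbbbbhhhhhhhhhiiiiiiiiiiiii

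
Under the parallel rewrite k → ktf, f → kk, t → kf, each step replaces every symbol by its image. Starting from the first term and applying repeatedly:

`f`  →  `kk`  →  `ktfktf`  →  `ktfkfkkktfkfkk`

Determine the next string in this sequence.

φ(ktfkfkkktfkfkk) expands symbol-by-symbol to ktf kf kk ktf kk ktf ktf ktf kf kk ktf kk ktf ktf; joining the 14 pieces gives the next term.

ktfkfkkktfkkktfktfktfkfkkktfkkktfktf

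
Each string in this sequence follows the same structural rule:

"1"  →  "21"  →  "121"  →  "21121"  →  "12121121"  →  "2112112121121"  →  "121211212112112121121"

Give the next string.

2112112121121121211212112112121121

From term 3 onward, concatenate the second-to-last term with the last: 1·21 = 121, 21·121 = 21121, …
So term 8 is 2112112121121·121211212112112121121.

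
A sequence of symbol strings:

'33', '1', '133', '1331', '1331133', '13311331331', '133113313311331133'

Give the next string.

13311331331133113313311331331

This is a Fibonacci-style word recurrence s(k) = s(k−1)·s(k−2): e.g. 1·33 = 133.
Continuing: 133113313311331133 · 13311331331 gives term 8.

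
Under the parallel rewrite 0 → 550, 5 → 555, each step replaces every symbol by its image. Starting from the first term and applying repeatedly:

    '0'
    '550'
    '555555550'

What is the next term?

555555555555555555555555550

Apply φ to 555555550 symbol by symbol: 5→555, 5→555, 5→555, 5→555, 5→555, 5→555, 5→555, 5→555, 0→550; joined: 555 555 555 555 555 555 555 555 550.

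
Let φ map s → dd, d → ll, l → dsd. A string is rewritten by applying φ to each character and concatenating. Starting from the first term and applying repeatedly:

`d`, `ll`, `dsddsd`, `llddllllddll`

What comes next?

dsddsdlllldsddsddsddsdlllldsddsd

Apply φ to llddllllddll symbol by symbol: l→dsd, l→dsd, d→ll, d→ll, l→dsd, l→dsd, l→dsd, l→dsd, d→ll, d→ll, l→dsd, l→dsd; joined: dsd dsd ll ll dsd dsd dsd dsd ll ll dsd dsd.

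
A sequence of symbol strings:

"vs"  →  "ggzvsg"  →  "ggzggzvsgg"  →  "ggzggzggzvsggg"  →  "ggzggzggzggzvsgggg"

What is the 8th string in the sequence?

s(k+1) = ggz·s(k)·g, so each term gains ggz as a prefix and g as a suffix.
From ggzggzggzggzvsgggg, 3 further steps: ggzggzggzggzvsgggg → ggzggzggzggzggzvsggggg → ggzggzggzggzggzggzvsgggggg → (answer).

ggzggzggzggzggzggzggzvsggggggg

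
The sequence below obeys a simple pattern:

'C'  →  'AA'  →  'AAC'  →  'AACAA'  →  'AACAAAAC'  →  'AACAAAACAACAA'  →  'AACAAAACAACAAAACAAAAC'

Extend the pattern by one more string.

From term 3 onward, concatenate the last term with the second-to-last: AA·C = AAC, AAC·AA = AACAA, …
So term 8 is AACAAAACAACAAAACAAAAC·AACAAAACAACAA.

AACAAAACAACAAAACAAAACAACAAAACAACAA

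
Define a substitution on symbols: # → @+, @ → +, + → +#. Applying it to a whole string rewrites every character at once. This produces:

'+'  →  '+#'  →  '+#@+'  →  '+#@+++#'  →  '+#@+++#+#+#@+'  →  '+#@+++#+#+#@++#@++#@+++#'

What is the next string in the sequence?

Applying the rule to each of the 24 symbols of +#@+++#+#+#@++#@++#@+++# gives the pieces +# @+ + +# +# +# @+ +# @+ +# @+ + +# +# @+ + +# +# @+ + +# +# +# @+, which concatenate to the answer.

+#@+++#+#+#@++#@++#@+++#+#@+++#+#@+++#+#+#@+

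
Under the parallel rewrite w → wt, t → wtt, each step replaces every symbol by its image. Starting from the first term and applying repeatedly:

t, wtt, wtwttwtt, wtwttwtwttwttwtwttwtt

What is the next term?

Applying the rule to each of the 21 symbols of wtwttwtwttwttwtwttwtt gives the pieces wt wtt wt wtt wtt wt wtt wt wtt wtt wt wtt wtt wt wtt wt wtt wtt wt wtt wtt, which concatenate to the answer.

wtwttwtwttwttwtwttwtwttwttwtwttwttwtwttwtwttwttwtwttwtt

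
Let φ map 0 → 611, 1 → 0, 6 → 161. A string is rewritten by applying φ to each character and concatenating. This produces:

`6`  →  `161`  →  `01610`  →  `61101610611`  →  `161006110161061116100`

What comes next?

0161061161116100611016106111610001610611611

Applying the rule to each of the 21 symbols of 161006110161061116100 gives the pieces 0 161 0 611 611 161 0 0 611 0 161 0 611 161 0 0 0 161 0 611 611, which concatenate to the answer.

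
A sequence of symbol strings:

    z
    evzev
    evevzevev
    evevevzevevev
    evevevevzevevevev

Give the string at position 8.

evevevevevevevzevevevevevevev

s(k+1) = ev·s(k)·ev, so each term gains ev as a prefix and ev as a suffix.
From evevevevzevevevev, 3 further steps: evevevevzevevevev → evevevevevzevevevevev → evevevevevevzevevevevevev → (answer).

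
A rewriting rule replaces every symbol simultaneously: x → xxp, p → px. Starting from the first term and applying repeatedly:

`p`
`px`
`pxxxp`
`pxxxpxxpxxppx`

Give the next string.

pxxxpxxpxxppxxxpxxppxxxpxxppxpxxxp

Applying the rule to each of the 13 symbols of pxxxpxxpxxppx gives the pieces px xxp xxp xxp px xxp xxp px xxp xxp px px xxp, which concatenate to the answer.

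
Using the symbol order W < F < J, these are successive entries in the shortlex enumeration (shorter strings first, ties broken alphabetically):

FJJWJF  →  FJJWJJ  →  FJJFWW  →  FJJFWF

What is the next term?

Treat FJJFWF as a base-3 numeral over the given alphabet and add one, carrying through any trailing J's.

FJJFWJ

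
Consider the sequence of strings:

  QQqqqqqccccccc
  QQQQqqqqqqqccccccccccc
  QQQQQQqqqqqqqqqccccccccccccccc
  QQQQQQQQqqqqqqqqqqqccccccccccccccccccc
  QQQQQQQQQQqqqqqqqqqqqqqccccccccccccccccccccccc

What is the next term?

The n-th term is 2n-2 Q's then 2n+1 q's then 4n-1 c's, where the shown terms are n = 2, 3, 4, 5, 6.
For the next term, n = 7, so the run lengths are 12, 15, 27.

QQQQQQQQQQQQqqqqqqqqqqqqqqqccccccccccccccccccccccccccc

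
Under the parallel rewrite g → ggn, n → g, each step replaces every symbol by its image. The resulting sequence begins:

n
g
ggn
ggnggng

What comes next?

Expanding ggnggng: g→ggn, g→ggn, n→g, g→ggn, g→ggn, n→g, g→ggn. Concatenated: ggn ggn g ggn ggn g ggn.

ggnggngggnggngggn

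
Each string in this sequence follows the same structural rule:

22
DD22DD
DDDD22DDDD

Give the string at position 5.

Each term wraps the previous one in DD on the left and DD on the right.
From DDDD22DDDD, 2 further steps: DDDD22DDDD → DDDDDD22DDDDDD → (answer).

DDDDDDDD22DDDDDDDD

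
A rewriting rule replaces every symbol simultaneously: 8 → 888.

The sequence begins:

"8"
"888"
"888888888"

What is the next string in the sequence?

888888888888888888888888888

Expanding 888888888: 8→888, 8→888, 8→888, 8→888, 8→888, 8→888, 8→888, 8→888, 8→888. Concatenated: 888 888 888 888 888 888 888 888 888.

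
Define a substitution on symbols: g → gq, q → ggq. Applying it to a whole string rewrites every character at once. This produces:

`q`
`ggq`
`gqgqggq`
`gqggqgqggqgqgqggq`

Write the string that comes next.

Rewriting the 17 symbols of gqggqgqggqgqgqggq one by one yields gq ggq gq gq ggq gq ggq gq gq ggq gq ggq gq ggq gq gq ggq; concatenated:

gqggqgqgqggqgqggqgqgqggqgqggqgqggqgqgqggq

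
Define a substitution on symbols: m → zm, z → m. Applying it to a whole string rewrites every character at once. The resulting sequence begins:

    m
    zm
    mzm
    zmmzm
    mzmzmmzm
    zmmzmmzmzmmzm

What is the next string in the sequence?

Applying the rule to each of the 13 symbols of zmmzmmzmzmmzm gives the pieces m zm zm m zm zm m zm m zm zm m zm, which concatenate to the answer.

mzmzmmzmzmmzmmzmzmmzm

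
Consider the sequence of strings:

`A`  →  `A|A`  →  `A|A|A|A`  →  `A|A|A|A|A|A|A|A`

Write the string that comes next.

A|A|A|A|A|A|A|A|A|A|A|A|A|A|A|A

Each string is two copies of the previous one joined by '|'.
So the next term is two copies of A|A|A|A|A|A|A|A with '|' between the halves.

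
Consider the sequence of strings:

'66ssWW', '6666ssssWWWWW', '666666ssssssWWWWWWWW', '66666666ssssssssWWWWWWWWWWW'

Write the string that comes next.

6666666666ssssssssssWWWWWWWWWWWWWW

The n-th term is 2n 6's then 2n s's then 3n-1 W's (n = 1, 2, …).
Setting n = 5 gives 10, 10, 14 characters in each block.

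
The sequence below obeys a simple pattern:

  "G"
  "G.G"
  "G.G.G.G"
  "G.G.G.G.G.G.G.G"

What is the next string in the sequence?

Each string is two copies of the previous one joined by '.'.
Doubling G.G.G.G.G.G.G.G with '.' between the halves:

G.G.G.G.G.G.G.G.G.G.G.G.G.G.G.G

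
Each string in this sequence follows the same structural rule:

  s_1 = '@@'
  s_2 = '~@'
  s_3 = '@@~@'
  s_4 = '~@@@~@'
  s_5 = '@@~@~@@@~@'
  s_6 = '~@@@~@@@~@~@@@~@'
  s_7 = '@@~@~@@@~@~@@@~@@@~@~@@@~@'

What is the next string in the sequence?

~@@@~@@@~@~@@@~@@@~@~@@@~@~@@@~@@@~@~@@@~@

This is a Fibonacci-style word recurrence s(k) = s(k−2)·s(k−1): e.g. @@·~@ = @@~@.
The next term joins ~@@@~@@@~@~@@@~@ and @@~@~@@@~@~@@@~@@@~@~@@@~@.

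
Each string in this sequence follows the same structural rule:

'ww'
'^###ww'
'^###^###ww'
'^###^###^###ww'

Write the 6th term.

^###^###^###^###^###ww

Every step adds ^### at the front: s(k+1) = ^###·s(k).
From ^###^###^###ww, 2 further steps: ^###^###^###ww → ^###^###^###^###ww → (answer).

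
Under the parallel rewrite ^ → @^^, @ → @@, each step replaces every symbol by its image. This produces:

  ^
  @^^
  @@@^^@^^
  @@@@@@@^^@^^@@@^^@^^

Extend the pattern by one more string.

@@@@@@@@@@@@@@@^^@^^@@@^^@^^@@@@@@@^^@^^@@@^^@^^

Applying the rule to each of the 20 symbols of @@@@@@@^^@^^@@@^^@^^ gives the pieces @@ @@ @@ @@ @@ @@ @@ @^^ @^^ @@ @^^ @^^ @@ @@ @@ @^^ @^^ @@ @^^ @^^, which concatenate to the answer.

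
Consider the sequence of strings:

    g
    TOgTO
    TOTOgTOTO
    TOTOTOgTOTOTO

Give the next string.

Each term wraps the previous one in TO on the left and TO on the right.
One more step from TOTOTOgTOTOTO gives the answer.

TOTOTOTOgTOTOTOTO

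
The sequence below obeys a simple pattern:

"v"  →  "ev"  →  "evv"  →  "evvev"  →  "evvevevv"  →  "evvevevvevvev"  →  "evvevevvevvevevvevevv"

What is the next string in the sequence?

evvevevvevvevevvevevvevvevevvevvev

Each term (from the third on) is the previous term followed by the one before it: term 3 = ev·v = evv.
Continuing: evvevevvevvevevvevevv · evvevevvevvev gives term 8.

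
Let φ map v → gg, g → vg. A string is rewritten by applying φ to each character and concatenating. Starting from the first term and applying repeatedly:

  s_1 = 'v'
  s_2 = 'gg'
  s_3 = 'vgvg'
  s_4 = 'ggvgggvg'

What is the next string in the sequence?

Expanding ggvgggvg: g→vg, g→vg, v→gg, g→vg, g→vg, g→vg, v→gg, g→vg. Concatenated: vg vg gg vg vg vg gg vg.

vgvgggvgvgvgggvg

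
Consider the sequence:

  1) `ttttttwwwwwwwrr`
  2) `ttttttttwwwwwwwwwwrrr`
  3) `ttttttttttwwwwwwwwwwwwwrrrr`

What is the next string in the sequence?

Each string has the form t^{2n} w^{3n-2} r^{n-1}, where the shown terms are n = 3, 4, 5.
At n = 6 the blocks have lengths 12, 16, 5.

ttttttttttttwwwwwwwwwwwwwwwwrrrrr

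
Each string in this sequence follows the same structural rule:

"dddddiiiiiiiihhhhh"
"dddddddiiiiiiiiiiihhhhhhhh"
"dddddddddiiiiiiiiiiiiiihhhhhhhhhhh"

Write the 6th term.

dddddddddddddddiiiiiiiiiiiiiiiiiiiiiiihhhhhhhhhhhhhhhhhhhh

The n-th term is 2n+1 d's then 3n+2 i's then 3n-1 h's, where the shown terms are n = 2, 3, 4.
Setting n = 7 gives 15, 23, 20 characters in each block.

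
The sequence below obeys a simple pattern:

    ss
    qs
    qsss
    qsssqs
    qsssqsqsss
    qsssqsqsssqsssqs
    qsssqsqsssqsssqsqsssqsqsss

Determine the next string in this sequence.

qsssqsqsssqsssqsqsssqsqsssqsssqsqsssqsssqs

Each term (from the third on) is the previous term followed by the one before it: term 3 = qs·ss = qsss.
So term 8 is qsssqsqsssqsssqsqsssqsqsss·qsssqsqsssqsssqs.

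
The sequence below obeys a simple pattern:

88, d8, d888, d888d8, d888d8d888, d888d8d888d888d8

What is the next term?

d888d8d888d888d8d888d8d888

Each term (from the third on) is the previous term followed by the one before it: term 3 = d8·88 = d888.
So term 7 is d888d8d888d888d8·d888d8d888.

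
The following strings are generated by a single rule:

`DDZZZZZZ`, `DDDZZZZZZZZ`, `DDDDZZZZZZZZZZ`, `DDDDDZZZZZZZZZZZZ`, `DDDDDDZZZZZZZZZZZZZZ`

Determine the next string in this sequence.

Term n consists of n-1 D's, followed by 2n Z's, where the shown terms are n = 3, 4, 5, 6, 7.
Setting n = 8 gives 7, 16 characters in each block.

DDDDDDDZZZZZZZZZZZZZZZZ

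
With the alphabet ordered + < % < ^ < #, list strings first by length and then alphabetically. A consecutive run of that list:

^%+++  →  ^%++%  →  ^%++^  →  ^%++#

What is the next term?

The successor of ^%++# increments the rightmost position that isn't already # and resets every position after it to +.

^%+%+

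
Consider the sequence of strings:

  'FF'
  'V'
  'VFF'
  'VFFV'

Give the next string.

VFFVVFF

This is a Fibonacci-style word recurrence s(k) = s(k−1)·s(k−2): e.g. V·FF = VFF.
The next term joins VFFV and VFF.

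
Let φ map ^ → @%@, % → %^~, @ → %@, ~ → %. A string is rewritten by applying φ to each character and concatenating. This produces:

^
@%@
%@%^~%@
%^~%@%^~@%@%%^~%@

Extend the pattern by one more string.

%^~@%@%%^~%@%^~@%@%%@%^~%@%^~%^~@%@%%^~%@

Replace each of the 17 characters of %^~%@%^~@%@%%^~%@ in place — %^~ @%@ % %^~ %@ %^~ @%@ % %@ %^~ %@ %^~ %^~ @%@ % %^~ %@ — and concatenate.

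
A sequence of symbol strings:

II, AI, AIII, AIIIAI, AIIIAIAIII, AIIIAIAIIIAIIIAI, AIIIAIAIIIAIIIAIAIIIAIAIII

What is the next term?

Each term (from the third on) is the previous term followed by the one before it: term 3 = AI·II = AIII.
Continuing: AIIIAIAIIIAIIIAIAIIIAIAIII · AIIIAIAIIIAIIIAI gives term 8.

AIIIAIAIIIAIIIAIAIIIAIAIIIAIIIAIAIIIAIIIAI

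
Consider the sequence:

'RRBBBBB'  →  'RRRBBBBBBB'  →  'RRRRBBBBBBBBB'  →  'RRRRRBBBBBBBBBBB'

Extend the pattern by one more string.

The n-th term is n R's then 2n+1 B's, where the shown terms are n = 2, 3, 4, 5.
At n = 6 the blocks have lengths 6, 13.

RRRRRRBBBBBBBBBBBBB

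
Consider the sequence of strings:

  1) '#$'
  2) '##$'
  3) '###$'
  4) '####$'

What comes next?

#####$

The strings grow by a fixed prefix # each time.
One more step from ####$ gives the answer.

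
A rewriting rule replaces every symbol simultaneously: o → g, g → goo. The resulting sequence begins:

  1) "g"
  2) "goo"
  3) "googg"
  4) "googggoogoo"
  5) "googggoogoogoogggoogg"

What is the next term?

φ(googggoogoogoogggoogg) expands symbol-by-symbol to goo g g goo goo goo g g goo g g goo g g goo goo goo g g goo goo; joining the 21 pieces gives the next term.

googggoogoogoogggoogggoogggoogoogoogggoogoo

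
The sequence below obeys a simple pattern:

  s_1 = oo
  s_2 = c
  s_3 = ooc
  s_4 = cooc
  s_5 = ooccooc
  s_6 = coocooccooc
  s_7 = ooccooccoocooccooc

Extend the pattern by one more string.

Each term (from the third on) is the two preceding terms concatenated in order: term 3 = oo·c = ooc.
The next term joins coocooccooc and ooccooccoocooccooc.

coocooccoocooccooccoocooccooc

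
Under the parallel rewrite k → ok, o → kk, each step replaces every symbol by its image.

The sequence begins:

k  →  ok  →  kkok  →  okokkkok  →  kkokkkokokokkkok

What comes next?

okokkkokokokkkokkkokkkokokokkkok

φ(kkokkkokokokkkok) expands symbol-by-symbol to ok ok kk ok ok ok kk ok kk ok kk ok ok ok kk ok; joining the 16 pieces gives the next term.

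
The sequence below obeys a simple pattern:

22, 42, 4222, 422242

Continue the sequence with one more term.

4222424222

This is a Fibonacci-style word recurrence s(k) = s(k−1)·s(k−2): e.g. 42·22 = 4222.
The next term joins 422242 and 4222.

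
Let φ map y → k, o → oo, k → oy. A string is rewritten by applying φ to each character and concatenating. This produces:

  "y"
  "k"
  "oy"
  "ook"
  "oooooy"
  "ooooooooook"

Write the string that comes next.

oooooooooooooooooooooy

Rewriting each symbol of ooooooooook: o→oo, o→oo, o→oo, o→oo, o→oo, o→oo, o→oo, o→oo, o→oo, o→oo, k→oy, which concatenates to oo oo oo oo oo oo oo oo oo oo oy.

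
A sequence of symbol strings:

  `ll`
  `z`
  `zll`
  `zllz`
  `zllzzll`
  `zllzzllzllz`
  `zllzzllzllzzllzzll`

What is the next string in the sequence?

zllzzllzllzzllzzllzllzzllzllz

Each term (from the third on) is the previous term followed by the one before it: term 3 = z·ll = zll.
So term 8 is zllzzllzllzzllzzll·zllzzllzllz.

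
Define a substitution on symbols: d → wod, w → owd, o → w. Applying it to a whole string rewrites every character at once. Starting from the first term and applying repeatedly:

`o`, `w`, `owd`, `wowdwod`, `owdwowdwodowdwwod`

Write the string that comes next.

wowdwodowdwowdwodowdwwodwowdwodowdowdwwod

Applying the rule to each of the 17 symbols of owdwowdwodowdwwod gives the pieces w owd wod owd w owd wod owd w wod w owd wod owd owd w wod, which concatenate to the answer.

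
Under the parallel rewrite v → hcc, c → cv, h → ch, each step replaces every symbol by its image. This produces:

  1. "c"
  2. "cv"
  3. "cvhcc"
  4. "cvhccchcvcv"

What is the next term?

cvhccchcvcvcvchcvhcccvhcc

Rewriting each symbol of cvhccchcvcv: c→cv, v→hcc, h→ch, c→cv, c→cv, c→cv, h→ch, c→cv, v→hcc, c→cv, v→hcc, which concatenates to cv hcc ch cv cv cv ch cv hcc cv hcc.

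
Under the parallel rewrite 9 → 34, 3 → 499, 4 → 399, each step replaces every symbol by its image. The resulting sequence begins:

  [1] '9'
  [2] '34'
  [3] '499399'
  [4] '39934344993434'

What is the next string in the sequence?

Rewriting the 14 symbols of 39934344993434 one by one yields 499 34 34 499 399 499 399 399 34 34 499 399 499 399; concatenated:

49934344993994993993993434499399499399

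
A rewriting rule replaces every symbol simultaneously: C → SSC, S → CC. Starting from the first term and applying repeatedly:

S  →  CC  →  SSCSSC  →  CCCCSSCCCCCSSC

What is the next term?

SSCSSCSSCSSCCCCCSSCSSCSSCSSCSSCCCCCSSC

Replace each of the 14 characters of CCCCSSCCCCCSSC in place — SSC SSC SSC SSC CC CC SSC SSC SSC SSC SSC CC CC SSC — and concatenate.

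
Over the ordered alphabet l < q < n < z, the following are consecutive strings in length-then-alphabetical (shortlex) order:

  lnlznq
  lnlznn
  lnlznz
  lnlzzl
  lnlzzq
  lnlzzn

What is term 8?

lnqlll

Continuing the enumeration 2 steps past lnlzzn: lnlzzn → lnlzzz → (answer).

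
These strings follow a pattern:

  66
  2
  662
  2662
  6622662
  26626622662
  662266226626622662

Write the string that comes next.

26626622662662266226626622662

This is a Fibonacci-style word recurrence s(k) = s(k−2)·s(k−1): e.g. 66·2 = 662.
Continuing: 26626622662 · 662266226626622662 gives term 8.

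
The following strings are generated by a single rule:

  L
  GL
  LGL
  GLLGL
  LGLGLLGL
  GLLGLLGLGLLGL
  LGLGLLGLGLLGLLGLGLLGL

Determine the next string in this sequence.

This is a Fibonacci-style word recurrence s(k) = s(k−2)·s(k−1): e.g. L·GL = LGL.
So term 8 is GLLGLLGLGLLGL·LGLGLLGLGLLGLLGLGLLGL.

GLLGLLGLGLLGLLGLGLLGLGLLGLLGLGLLGL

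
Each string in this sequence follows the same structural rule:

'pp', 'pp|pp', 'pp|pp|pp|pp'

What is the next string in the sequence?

Every step duplicates the string with '|' between the halves.
So the next term is two copies of pp|pp|pp|pp with '|' between the halves.

pp|pp|pp|pp|pp|pp|pp|pp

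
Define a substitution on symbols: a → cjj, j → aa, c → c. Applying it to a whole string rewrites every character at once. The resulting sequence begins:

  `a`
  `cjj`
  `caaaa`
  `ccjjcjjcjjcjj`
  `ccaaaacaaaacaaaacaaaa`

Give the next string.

cccjjcjjcjjcjjccjjcjjcjjcjjccjjcjjcjjcjjccjjcjjcjjcjj

Applying the rule to each of the 21 symbols of ccaaaacaaaacaaaacaaaa gives the pieces c c cjj cjj cjj cjj c cjj cjj cjj cjj c cjj cjj cjj cjj c cjj cjj cjj cjj, which concatenate to the answer.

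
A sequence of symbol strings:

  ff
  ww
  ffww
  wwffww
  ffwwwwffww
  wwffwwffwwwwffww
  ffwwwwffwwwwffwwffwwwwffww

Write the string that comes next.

wwffwwffwwwwffwwffwwwwffwwwwffwwffwwwwffww

Each term (from the third on) is the two preceding terms concatenated in order: term 3 = ff·ww = ffww.
So term 8 is wwffwwffwwwwffww·ffwwwwffwwwwffwwffwwwwffww.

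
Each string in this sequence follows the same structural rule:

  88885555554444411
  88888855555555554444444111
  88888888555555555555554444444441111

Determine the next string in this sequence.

88888888885555555555555555554444444444411111

The n-th term is 2n 8's then 4n-2 5's then 2n+1 4's then n 1's, where the shown terms are n = 2, 3, 4.
For the next term, n = 5, so the run lengths are 10, 18, 11, 5.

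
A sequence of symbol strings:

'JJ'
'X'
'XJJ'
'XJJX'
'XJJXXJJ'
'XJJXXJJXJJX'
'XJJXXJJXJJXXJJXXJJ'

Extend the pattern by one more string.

XJJXXJJXJJXXJJXXJJXJJXXJJXJJX

This is a Fibonacci-style word recurrence s(k) = s(k−1)·s(k−2): e.g. X·JJ = XJJ.
The next term joins XJJXXJJXJJXXJJXXJJ and XJJXXJJXJJX.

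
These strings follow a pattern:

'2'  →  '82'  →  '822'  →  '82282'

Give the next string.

From term 3 onward, concatenate the last term with the second-to-last: 82·2 = 822, 822·82 = 82282, …
The next term joins 82282 and 822.

82282822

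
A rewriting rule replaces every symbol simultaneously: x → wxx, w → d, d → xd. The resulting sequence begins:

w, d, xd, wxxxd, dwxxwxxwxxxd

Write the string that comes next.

Rewriting each symbol of dwxxwxxwxxxd: d→xd, w→d, x→wxx, x→wxx, w→d, x→wxx, x→wxx, w→d, x→wxx, x→wxx, x→wxx, d→xd, which concatenates to xd d wxx wxx d wxx wxx d wxx wxx wxx xd.

xddwxxwxxdwxxwxxdwxxwxxwxxxd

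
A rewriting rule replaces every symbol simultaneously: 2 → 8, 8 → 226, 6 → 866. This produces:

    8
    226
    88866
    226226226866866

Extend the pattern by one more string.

888668886688866226866866226866866

Replace each of the 15 characters of 226226226866866 in place — 8 8 866 8 8 866 8 8 866 226 866 866 226 866 866 — and concatenate.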